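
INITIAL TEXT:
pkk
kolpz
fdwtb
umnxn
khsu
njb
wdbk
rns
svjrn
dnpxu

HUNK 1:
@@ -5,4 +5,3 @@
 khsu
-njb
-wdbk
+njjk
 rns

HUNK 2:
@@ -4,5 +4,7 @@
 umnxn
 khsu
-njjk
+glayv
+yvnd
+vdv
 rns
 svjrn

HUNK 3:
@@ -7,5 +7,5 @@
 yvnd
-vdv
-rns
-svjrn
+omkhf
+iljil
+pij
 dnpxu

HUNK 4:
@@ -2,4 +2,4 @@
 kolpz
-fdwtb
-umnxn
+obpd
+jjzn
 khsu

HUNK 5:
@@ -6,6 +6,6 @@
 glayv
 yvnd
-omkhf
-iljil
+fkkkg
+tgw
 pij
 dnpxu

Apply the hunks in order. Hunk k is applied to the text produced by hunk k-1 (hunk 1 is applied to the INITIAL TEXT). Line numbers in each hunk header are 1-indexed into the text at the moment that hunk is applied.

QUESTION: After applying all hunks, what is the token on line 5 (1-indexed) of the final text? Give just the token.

Hunk 1: at line 5 remove [njb,wdbk] add [njjk] -> 9 lines: pkk kolpz fdwtb umnxn khsu njjk rns svjrn dnpxu
Hunk 2: at line 4 remove [njjk] add [glayv,yvnd,vdv] -> 11 lines: pkk kolpz fdwtb umnxn khsu glayv yvnd vdv rns svjrn dnpxu
Hunk 3: at line 7 remove [vdv,rns,svjrn] add [omkhf,iljil,pij] -> 11 lines: pkk kolpz fdwtb umnxn khsu glayv yvnd omkhf iljil pij dnpxu
Hunk 4: at line 2 remove [fdwtb,umnxn] add [obpd,jjzn] -> 11 lines: pkk kolpz obpd jjzn khsu glayv yvnd omkhf iljil pij dnpxu
Hunk 5: at line 6 remove [omkhf,iljil] add [fkkkg,tgw] -> 11 lines: pkk kolpz obpd jjzn khsu glayv yvnd fkkkg tgw pij dnpxu
Final line 5: khsu

Answer: khsu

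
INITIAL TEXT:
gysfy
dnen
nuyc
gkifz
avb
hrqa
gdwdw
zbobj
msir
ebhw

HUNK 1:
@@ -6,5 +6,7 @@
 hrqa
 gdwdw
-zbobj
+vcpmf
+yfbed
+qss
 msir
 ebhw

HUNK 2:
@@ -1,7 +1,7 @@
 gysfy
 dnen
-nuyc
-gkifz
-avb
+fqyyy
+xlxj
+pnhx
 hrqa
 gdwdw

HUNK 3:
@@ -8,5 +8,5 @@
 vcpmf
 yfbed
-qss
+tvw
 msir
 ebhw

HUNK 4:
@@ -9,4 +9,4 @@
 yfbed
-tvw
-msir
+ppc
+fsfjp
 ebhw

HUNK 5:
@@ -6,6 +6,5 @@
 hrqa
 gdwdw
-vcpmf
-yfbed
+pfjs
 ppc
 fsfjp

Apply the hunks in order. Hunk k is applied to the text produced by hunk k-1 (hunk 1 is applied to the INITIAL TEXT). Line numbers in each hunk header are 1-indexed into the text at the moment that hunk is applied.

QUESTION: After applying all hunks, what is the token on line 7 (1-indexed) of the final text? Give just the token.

Hunk 1: at line 6 remove [zbobj] add [vcpmf,yfbed,qss] -> 12 lines: gysfy dnen nuyc gkifz avb hrqa gdwdw vcpmf yfbed qss msir ebhw
Hunk 2: at line 1 remove [nuyc,gkifz,avb] add [fqyyy,xlxj,pnhx] -> 12 lines: gysfy dnen fqyyy xlxj pnhx hrqa gdwdw vcpmf yfbed qss msir ebhw
Hunk 3: at line 8 remove [qss] add [tvw] -> 12 lines: gysfy dnen fqyyy xlxj pnhx hrqa gdwdw vcpmf yfbed tvw msir ebhw
Hunk 4: at line 9 remove [tvw,msir] add [ppc,fsfjp] -> 12 lines: gysfy dnen fqyyy xlxj pnhx hrqa gdwdw vcpmf yfbed ppc fsfjp ebhw
Hunk 5: at line 6 remove [vcpmf,yfbed] add [pfjs] -> 11 lines: gysfy dnen fqyyy xlxj pnhx hrqa gdwdw pfjs ppc fsfjp ebhw
Final line 7: gdwdw

Answer: gdwdw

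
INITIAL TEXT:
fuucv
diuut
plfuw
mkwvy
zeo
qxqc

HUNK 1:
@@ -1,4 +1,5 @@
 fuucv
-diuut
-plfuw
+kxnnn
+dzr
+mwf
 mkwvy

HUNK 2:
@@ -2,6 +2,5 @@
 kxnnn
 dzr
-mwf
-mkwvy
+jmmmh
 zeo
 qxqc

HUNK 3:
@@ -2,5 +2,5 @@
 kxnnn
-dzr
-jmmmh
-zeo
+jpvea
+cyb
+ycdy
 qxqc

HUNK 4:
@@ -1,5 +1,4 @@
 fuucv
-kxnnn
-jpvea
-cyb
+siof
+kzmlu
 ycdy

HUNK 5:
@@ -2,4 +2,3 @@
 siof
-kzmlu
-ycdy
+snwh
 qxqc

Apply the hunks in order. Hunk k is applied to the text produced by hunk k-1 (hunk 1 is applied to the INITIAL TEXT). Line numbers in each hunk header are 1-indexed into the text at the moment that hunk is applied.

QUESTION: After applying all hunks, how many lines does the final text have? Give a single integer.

Answer: 4

Derivation:
Hunk 1: at line 1 remove [diuut,plfuw] add [kxnnn,dzr,mwf] -> 7 lines: fuucv kxnnn dzr mwf mkwvy zeo qxqc
Hunk 2: at line 2 remove [mwf,mkwvy] add [jmmmh] -> 6 lines: fuucv kxnnn dzr jmmmh zeo qxqc
Hunk 3: at line 2 remove [dzr,jmmmh,zeo] add [jpvea,cyb,ycdy] -> 6 lines: fuucv kxnnn jpvea cyb ycdy qxqc
Hunk 4: at line 1 remove [kxnnn,jpvea,cyb] add [siof,kzmlu] -> 5 lines: fuucv siof kzmlu ycdy qxqc
Hunk 5: at line 2 remove [kzmlu,ycdy] add [snwh] -> 4 lines: fuucv siof snwh qxqc
Final line count: 4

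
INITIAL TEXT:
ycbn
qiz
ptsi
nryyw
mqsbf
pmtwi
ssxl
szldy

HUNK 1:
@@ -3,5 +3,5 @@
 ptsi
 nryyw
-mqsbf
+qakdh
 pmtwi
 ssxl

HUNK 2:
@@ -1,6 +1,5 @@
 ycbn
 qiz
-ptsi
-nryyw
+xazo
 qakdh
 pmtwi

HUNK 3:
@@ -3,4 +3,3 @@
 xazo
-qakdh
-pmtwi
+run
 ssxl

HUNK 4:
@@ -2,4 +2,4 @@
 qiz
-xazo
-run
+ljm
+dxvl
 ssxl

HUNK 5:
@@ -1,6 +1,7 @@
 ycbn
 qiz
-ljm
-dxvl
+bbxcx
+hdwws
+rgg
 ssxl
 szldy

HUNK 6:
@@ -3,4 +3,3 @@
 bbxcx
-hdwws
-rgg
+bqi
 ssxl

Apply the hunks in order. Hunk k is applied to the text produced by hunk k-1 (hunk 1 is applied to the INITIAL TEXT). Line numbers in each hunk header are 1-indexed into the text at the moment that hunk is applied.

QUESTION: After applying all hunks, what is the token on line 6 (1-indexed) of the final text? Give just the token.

Hunk 1: at line 3 remove [mqsbf] add [qakdh] -> 8 lines: ycbn qiz ptsi nryyw qakdh pmtwi ssxl szldy
Hunk 2: at line 1 remove [ptsi,nryyw] add [xazo] -> 7 lines: ycbn qiz xazo qakdh pmtwi ssxl szldy
Hunk 3: at line 3 remove [qakdh,pmtwi] add [run] -> 6 lines: ycbn qiz xazo run ssxl szldy
Hunk 4: at line 2 remove [xazo,run] add [ljm,dxvl] -> 6 lines: ycbn qiz ljm dxvl ssxl szldy
Hunk 5: at line 1 remove [ljm,dxvl] add [bbxcx,hdwws,rgg] -> 7 lines: ycbn qiz bbxcx hdwws rgg ssxl szldy
Hunk 6: at line 3 remove [hdwws,rgg] add [bqi] -> 6 lines: ycbn qiz bbxcx bqi ssxl szldy
Final line 6: szldy

Answer: szldy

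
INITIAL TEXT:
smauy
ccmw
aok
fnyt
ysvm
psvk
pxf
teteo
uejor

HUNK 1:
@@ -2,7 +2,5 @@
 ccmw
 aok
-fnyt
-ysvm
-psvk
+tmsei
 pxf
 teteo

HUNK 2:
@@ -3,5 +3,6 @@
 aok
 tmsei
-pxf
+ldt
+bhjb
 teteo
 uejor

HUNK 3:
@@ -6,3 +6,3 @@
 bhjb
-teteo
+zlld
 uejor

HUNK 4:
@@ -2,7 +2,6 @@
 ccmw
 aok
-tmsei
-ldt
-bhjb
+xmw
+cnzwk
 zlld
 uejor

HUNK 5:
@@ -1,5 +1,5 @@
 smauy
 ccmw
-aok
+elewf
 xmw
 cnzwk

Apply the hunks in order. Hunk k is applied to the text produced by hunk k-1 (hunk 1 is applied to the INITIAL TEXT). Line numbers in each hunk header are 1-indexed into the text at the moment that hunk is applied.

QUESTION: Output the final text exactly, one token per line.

Answer: smauy
ccmw
elewf
xmw
cnzwk
zlld
uejor

Derivation:
Hunk 1: at line 2 remove [fnyt,ysvm,psvk] add [tmsei] -> 7 lines: smauy ccmw aok tmsei pxf teteo uejor
Hunk 2: at line 3 remove [pxf] add [ldt,bhjb] -> 8 lines: smauy ccmw aok tmsei ldt bhjb teteo uejor
Hunk 3: at line 6 remove [teteo] add [zlld] -> 8 lines: smauy ccmw aok tmsei ldt bhjb zlld uejor
Hunk 4: at line 2 remove [tmsei,ldt,bhjb] add [xmw,cnzwk] -> 7 lines: smauy ccmw aok xmw cnzwk zlld uejor
Hunk 5: at line 1 remove [aok] add [elewf] -> 7 lines: smauy ccmw elewf xmw cnzwk zlld uejor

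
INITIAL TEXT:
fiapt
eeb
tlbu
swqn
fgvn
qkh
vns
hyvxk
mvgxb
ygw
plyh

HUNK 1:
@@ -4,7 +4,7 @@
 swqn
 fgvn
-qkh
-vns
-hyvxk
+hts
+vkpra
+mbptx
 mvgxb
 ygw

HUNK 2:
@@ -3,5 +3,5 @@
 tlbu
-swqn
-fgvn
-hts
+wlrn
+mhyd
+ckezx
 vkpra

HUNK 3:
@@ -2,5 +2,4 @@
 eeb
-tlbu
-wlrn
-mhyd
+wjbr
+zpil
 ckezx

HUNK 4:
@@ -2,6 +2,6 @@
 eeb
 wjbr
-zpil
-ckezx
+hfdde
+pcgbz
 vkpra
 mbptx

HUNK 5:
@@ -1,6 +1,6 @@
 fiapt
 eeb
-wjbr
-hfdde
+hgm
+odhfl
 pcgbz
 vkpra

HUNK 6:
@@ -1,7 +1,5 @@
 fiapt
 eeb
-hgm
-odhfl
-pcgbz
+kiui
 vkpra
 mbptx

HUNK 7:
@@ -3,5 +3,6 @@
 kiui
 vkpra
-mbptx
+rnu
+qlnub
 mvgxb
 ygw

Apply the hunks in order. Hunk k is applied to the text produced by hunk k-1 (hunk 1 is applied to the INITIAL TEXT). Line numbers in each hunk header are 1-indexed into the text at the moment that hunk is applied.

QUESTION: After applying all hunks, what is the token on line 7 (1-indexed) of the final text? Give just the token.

Hunk 1: at line 4 remove [qkh,vns,hyvxk] add [hts,vkpra,mbptx] -> 11 lines: fiapt eeb tlbu swqn fgvn hts vkpra mbptx mvgxb ygw plyh
Hunk 2: at line 3 remove [swqn,fgvn,hts] add [wlrn,mhyd,ckezx] -> 11 lines: fiapt eeb tlbu wlrn mhyd ckezx vkpra mbptx mvgxb ygw plyh
Hunk 3: at line 2 remove [tlbu,wlrn,mhyd] add [wjbr,zpil] -> 10 lines: fiapt eeb wjbr zpil ckezx vkpra mbptx mvgxb ygw plyh
Hunk 4: at line 2 remove [zpil,ckezx] add [hfdde,pcgbz] -> 10 lines: fiapt eeb wjbr hfdde pcgbz vkpra mbptx mvgxb ygw plyh
Hunk 5: at line 1 remove [wjbr,hfdde] add [hgm,odhfl] -> 10 lines: fiapt eeb hgm odhfl pcgbz vkpra mbptx mvgxb ygw plyh
Hunk 6: at line 1 remove [hgm,odhfl,pcgbz] add [kiui] -> 8 lines: fiapt eeb kiui vkpra mbptx mvgxb ygw plyh
Hunk 7: at line 3 remove [mbptx] add [rnu,qlnub] -> 9 lines: fiapt eeb kiui vkpra rnu qlnub mvgxb ygw plyh
Final line 7: mvgxb

Answer: mvgxb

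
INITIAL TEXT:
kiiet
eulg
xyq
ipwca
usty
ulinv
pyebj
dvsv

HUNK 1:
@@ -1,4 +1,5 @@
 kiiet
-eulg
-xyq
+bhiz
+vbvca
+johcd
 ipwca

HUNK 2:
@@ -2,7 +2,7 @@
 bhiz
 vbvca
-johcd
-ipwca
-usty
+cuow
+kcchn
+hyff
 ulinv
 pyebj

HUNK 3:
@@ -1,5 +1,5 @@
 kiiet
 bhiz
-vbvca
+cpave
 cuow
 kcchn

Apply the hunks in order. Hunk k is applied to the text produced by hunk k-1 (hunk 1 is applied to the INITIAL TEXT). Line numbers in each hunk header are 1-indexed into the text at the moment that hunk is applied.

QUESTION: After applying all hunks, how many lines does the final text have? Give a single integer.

Answer: 9

Derivation:
Hunk 1: at line 1 remove [eulg,xyq] add [bhiz,vbvca,johcd] -> 9 lines: kiiet bhiz vbvca johcd ipwca usty ulinv pyebj dvsv
Hunk 2: at line 2 remove [johcd,ipwca,usty] add [cuow,kcchn,hyff] -> 9 lines: kiiet bhiz vbvca cuow kcchn hyff ulinv pyebj dvsv
Hunk 3: at line 1 remove [vbvca] add [cpave] -> 9 lines: kiiet bhiz cpave cuow kcchn hyff ulinv pyebj dvsv
Final line count: 9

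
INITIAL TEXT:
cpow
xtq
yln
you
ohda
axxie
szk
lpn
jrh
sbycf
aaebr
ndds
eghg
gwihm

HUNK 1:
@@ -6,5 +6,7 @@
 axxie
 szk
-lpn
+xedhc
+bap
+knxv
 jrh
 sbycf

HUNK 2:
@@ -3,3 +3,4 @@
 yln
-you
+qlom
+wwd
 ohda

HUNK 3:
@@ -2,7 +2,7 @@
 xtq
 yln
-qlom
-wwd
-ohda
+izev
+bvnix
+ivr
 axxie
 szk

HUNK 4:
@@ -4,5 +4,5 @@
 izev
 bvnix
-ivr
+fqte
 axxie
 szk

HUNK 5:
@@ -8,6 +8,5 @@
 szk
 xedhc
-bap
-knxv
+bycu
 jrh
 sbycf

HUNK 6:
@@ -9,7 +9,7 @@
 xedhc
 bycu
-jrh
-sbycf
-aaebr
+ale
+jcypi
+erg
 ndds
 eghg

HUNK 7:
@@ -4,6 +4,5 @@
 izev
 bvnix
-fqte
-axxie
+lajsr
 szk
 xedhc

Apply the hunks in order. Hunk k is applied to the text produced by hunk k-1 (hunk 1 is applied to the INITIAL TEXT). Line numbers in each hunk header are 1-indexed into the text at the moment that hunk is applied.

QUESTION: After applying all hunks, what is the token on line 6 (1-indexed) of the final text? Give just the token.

Hunk 1: at line 6 remove [lpn] add [xedhc,bap,knxv] -> 16 lines: cpow xtq yln you ohda axxie szk xedhc bap knxv jrh sbycf aaebr ndds eghg gwihm
Hunk 2: at line 3 remove [you] add [qlom,wwd] -> 17 lines: cpow xtq yln qlom wwd ohda axxie szk xedhc bap knxv jrh sbycf aaebr ndds eghg gwihm
Hunk 3: at line 2 remove [qlom,wwd,ohda] add [izev,bvnix,ivr] -> 17 lines: cpow xtq yln izev bvnix ivr axxie szk xedhc bap knxv jrh sbycf aaebr ndds eghg gwihm
Hunk 4: at line 4 remove [ivr] add [fqte] -> 17 lines: cpow xtq yln izev bvnix fqte axxie szk xedhc bap knxv jrh sbycf aaebr ndds eghg gwihm
Hunk 5: at line 8 remove [bap,knxv] add [bycu] -> 16 lines: cpow xtq yln izev bvnix fqte axxie szk xedhc bycu jrh sbycf aaebr ndds eghg gwihm
Hunk 6: at line 9 remove [jrh,sbycf,aaebr] add [ale,jcypi,erg] -> 16 lines: cpow xtq yln izev bvnix fqte axxie szk xedhc bycu ale jcypi erg ndds eghg gwihm
Hunk 7: at line 4 remove [fqte,axxie] add [lajsr] -> 15 lines: cpow xtq yln izev bvnix lajsr szk xedhc bycu ale jcypi erg ndds eghg gwihm
Final line 6: lajsr

Answer: lajsr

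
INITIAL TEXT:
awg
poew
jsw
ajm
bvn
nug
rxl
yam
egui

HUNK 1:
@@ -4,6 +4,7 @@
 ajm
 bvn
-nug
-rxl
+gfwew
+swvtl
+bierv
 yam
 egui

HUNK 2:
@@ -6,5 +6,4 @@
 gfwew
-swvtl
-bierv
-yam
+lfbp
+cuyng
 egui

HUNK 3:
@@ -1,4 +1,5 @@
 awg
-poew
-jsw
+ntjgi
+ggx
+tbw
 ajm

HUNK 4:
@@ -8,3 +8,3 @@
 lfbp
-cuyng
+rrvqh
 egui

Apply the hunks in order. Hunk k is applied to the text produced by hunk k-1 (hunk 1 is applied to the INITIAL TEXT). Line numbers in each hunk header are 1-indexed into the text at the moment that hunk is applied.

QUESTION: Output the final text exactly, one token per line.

Hunk 1: at line 4 remove [nug,rxl] add [gfwew,swvtl,bierv] -> 10 lines: awg poew jsw ajm bvn gfwew swvtl bierv yam egui
Hunk 2: at line 6 remove [swvtl,bierv,yam] add [lfbp,cuyng] -> 9 lines: awg poew jsw ajm bvn gfwew lfbp cuyng egui
Hunk 3: at line 1 remove [poew,jsw] add [ntjgi,ggx,tbw] -> 10 lines: awg ntjgi ggx tbw ajm bvn gfwew lfbp cuyng egui
Hunk 4: at line 8 remove [cuyng] add [rrvqh] -> 10 lines: awg ntjgi ggx tbw ajm bvn gfwew lfbp rrvqh egui

Answer: awg
ntjgi
ggx
tbw
ajm
bvn
gfwew
lfbp
rrvqh
egui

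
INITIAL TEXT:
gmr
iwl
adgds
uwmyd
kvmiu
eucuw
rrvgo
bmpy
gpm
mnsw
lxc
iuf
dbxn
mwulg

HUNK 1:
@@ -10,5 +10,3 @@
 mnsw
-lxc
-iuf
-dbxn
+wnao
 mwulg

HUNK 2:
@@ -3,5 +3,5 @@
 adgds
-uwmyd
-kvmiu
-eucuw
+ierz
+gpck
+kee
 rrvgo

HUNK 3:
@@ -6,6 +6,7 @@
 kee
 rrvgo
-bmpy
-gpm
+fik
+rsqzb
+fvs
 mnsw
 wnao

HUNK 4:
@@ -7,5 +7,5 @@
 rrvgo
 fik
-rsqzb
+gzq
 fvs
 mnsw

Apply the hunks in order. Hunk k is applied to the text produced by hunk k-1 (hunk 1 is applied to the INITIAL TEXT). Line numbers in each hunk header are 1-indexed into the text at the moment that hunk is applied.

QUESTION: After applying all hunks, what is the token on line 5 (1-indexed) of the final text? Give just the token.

Hunk 1: at line 10 remove [lxc,iuf,dbxn] add [wnao] -> 12 lines: gmr iwl adgds uwmyd kvmiu eucuw rrvgo bmpy gpm mnsw wnao mwulg
Hunk 2: at line 3 remove [uwmyd,kvmiu,eucuw] add [ierz,gpck,kee] -> 12 lines: gmr iwl adgds ierz gpck kee rrvgo bmpy gpm mnsw wnao mwulg
Hunk 3: at line 6 remove [bmpy,gpm] add [fik,rsqzb,fvs] -> 13 lines: gmr iwl adgds ierz gpck kee rrvgo fik rsqzb fvs mnsw wnao mwulg
Hunk 4: at line 7 remove [rsqzb] add [gzq] -> 13 lines: gmr iwl adgds ierz gpck kee rrvgo fik gzq fvs mnsw wnao mwulg
Final line 5: gpck

Answer: gpck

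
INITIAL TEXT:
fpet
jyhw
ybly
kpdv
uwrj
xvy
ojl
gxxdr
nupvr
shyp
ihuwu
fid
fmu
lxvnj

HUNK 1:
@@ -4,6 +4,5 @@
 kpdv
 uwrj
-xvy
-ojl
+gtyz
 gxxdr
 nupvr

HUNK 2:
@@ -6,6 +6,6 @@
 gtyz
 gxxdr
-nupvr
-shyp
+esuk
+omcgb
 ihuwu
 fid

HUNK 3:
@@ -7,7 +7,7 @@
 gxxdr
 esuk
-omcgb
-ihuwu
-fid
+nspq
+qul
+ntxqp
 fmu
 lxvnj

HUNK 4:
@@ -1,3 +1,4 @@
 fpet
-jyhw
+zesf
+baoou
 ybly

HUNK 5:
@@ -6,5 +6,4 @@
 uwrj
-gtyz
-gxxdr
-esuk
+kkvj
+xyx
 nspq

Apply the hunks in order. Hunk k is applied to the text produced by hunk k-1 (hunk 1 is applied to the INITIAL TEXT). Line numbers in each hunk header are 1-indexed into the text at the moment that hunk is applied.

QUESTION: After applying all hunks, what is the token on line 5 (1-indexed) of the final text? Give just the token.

Hunk 1: at line 4 remove [xvy,ojl] add [gtyz] -> 13 lines: fpet jyhw ybly kpdv uwrj gtyz gxxdr nupvr shyp ihuwu fid fmu lxvnj
Hunk 2: at line 6 remove [nupvr,shyp] add [esuk,omcgb] -> 13 lines: fpet jyhw ybly kpdv uwrj gtyz gxxdr esuk omcgb ihuwu fid fmu lxvnj
Hunk 3: at line 7 remove [omcgb,ihuwu,fid] add [nspq,qul,ntxqp] -> 13 lines: fpet jyhw ybly kpdv uwrj gtyz gxxdr esuk nspq qul ntxqp fmu lxvnj
Hunk 4: at line 1 remove [jyhw] add [zesf,baoou] -> 14 lines: fpet zesf baoou ybly kpdv uwrj gtyz gxxdr esuk nspq qul ntxqp fmu lxvnj
Hunk 5: at line 6 remove [gtyz,gxxdr,esuk] add [kkvj,xyx] -> 13 lines: fpet zesf baoou ybly kpdv uwrj kkvj xyx nspq qul ntxqp fmu lxvnj
Final line 5: kpdv

Answer: kpdv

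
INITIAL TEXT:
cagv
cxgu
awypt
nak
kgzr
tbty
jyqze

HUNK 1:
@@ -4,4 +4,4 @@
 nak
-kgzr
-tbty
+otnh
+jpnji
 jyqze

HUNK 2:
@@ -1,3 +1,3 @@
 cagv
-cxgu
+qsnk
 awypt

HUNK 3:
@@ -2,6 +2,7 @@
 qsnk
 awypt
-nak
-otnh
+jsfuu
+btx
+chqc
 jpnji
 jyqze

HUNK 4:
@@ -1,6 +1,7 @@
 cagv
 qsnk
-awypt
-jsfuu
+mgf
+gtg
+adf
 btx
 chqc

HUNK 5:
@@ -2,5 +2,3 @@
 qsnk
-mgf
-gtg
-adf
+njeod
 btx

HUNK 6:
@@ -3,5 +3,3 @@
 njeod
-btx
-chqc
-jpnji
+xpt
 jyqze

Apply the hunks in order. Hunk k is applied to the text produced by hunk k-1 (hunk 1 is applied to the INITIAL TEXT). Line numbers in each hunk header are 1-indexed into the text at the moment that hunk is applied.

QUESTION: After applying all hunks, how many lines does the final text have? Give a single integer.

Answer: 5

Derivation:
Hunk 1: at line 4 remove [kgzr,tbty] add [otnh,jpnji] -> 7 lines: cagv cxgu awypt nak otnh jpnji jyqze
Hunk 2: at line 1 remove [cxgu] add [qsnk] -> 7 lines: cagv qsnk awypt nak otnh jpnji jyqze
Hunk 3: at line 2 remove [nak,otnh] add [jsfuu,btx,chqc] -> 8 lines: cagv qsnk awypt jsfuu btx chqc jpnji jyqze
Hunk 4: at line 1 remove [awypt,jsfuu] add [mgf,gtg,adf] -> 9 lines: cagv qsnk mgf gtg adf btx chqc jpnji jyqze
Hunk 5: at line 2 remove [mgf,gtg,adf] add [njeod] -> 7 lines: cagv qsnk njeod btx chqc jpnji jyqze
Hunk 6: at line 3 remove [btx,chqc,jpnji] add [xpt] -> 5 lines: cagv qsnk njeod xpt jyqze
Final line count: 5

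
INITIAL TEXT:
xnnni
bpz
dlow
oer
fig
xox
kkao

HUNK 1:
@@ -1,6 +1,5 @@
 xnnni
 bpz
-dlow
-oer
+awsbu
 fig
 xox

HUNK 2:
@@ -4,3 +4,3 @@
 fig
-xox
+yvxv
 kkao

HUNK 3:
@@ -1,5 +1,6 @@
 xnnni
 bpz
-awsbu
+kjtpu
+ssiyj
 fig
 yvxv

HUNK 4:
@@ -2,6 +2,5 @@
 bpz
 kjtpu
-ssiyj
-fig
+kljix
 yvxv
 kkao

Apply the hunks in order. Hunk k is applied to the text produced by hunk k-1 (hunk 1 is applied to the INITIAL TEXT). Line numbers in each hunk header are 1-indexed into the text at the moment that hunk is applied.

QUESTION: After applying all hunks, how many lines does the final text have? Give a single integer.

Answer: 6

Derivation:
Hunk 1: at line 1 remove [dlow,oer] add [awsbu] -> 6 lines: xnnni bpz awsbu fig xox kkao
Hunk 2: at line 4 remove [xox] add [yvxv] -> 6 lines: xnnni bpz awsbu fig yvxv kkao
Hunk 3: at line 1 remove [awsbu] add [kjtpu,ssiyj] -> 7 lines: xnnni bpz kjtpu ssiyj fig yvxv kkao
Hunk 4: at line 2 remove [ssiyj,fig] add [kljix] -> 6 lines: xnnni bpz kjtpu kljix yvxv kkao
Final line count: 6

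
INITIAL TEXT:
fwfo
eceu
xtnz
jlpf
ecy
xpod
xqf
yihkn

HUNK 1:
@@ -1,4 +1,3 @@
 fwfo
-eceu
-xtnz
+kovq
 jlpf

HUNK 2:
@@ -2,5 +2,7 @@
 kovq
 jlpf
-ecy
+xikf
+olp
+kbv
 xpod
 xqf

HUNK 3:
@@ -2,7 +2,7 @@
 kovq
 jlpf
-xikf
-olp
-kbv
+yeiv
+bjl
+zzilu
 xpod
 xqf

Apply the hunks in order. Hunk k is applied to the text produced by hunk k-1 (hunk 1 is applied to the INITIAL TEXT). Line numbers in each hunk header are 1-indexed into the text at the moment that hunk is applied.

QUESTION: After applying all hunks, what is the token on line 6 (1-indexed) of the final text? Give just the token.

Answer: zzilu

Derivation:
Hunk 1: at line 1 remove [eceu,xtnz] add [kovq] -> 7 lines: fwfo kovq jlpf ecy xpod xqf yihkn
Hunk 2: at line 2 remove [ecy] add [xikf,olp,kbv] -> 9 lines: fwfo kovq jlpf xikf olp kbv xpod xqf yihkn
Hunk 3: at line 2 remove [xikf,olp,kbv] add [yeiv,bjl,zzilu] -> 9 lines: fwfo kovq jlpf yeiv bjl zzilu xpod xqf yihkn
Final line 6: zzilu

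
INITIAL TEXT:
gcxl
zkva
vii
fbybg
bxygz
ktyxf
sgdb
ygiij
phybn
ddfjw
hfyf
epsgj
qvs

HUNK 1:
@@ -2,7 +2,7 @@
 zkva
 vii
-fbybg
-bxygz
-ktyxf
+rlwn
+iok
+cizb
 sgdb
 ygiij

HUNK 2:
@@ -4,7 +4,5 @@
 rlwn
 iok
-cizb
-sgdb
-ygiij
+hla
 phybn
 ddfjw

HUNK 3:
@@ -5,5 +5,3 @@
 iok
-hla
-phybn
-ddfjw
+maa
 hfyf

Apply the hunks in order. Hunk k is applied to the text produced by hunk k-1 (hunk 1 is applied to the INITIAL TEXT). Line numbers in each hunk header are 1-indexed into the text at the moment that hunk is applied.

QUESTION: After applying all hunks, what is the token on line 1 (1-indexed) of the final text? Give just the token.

Hunk 1: at line 2 remove [fbybg,bxygz,ktyxf] add [rlwn,iok,cizb] -> 13 lines: gcxl zkva vii rlwn iok cizb sgdb ygiij phybn ddfjw hfyf epsgj qvs
Hunk 2: at line 4 remove [cizb,sgdb,ygiij] add [hla] -> 11 lines: gcxl zkva vii rlwn iok hla phybn ddfjw hfyf epsgj qvs
Hunk 3: at line 5 remove [hla,phybn,ddfjw] add [maa] -> 9 lines: gcxl zkva vii rlwn iok maa hfyf epsgj qvs
Final line 1: gcxl

Answer: gcxl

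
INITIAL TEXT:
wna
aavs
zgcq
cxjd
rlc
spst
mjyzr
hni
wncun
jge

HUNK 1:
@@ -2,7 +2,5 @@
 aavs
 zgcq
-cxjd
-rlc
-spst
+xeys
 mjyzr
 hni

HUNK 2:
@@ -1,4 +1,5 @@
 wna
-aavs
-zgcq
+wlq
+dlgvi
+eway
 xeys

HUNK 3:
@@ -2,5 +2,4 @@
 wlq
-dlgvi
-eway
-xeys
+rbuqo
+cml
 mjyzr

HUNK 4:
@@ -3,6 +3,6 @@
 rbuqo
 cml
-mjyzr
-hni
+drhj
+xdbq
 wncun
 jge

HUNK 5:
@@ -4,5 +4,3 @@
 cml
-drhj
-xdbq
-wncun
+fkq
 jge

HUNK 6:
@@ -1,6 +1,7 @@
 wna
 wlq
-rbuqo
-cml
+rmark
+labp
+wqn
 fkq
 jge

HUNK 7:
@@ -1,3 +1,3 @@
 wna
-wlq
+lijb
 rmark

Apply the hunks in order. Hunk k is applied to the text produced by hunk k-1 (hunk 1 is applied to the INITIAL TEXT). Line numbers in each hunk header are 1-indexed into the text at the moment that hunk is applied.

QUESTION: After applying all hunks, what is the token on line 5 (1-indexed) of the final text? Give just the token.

Hunk 1: at line 2 remove [cxjd,rlc,spst] add [xeys] -> 8 lines: wna aavs zgcq xeys mjyzr hni wncun jge
Hunk 2: at line 1 remove [aavs,zgcq] add [wlq,dlgvi,eway] -> 9 lines: wna wlq dlgvi eway xeys mjyzr hni wncun jge
Hunk 3: at line 2 remove [dlgvi,eway,xeys] add [rbuqo,cml] -> 8 lines: wna wlq rbuqo cml mjyzr hni wncun jge
Hunk 4: at line 3 remove [mjyzr,hni] add [drhj,xdbq] -> 8 lines: wna wlq rbuqo cml drhj xdbq wncun jge
Hunk 5: at line 4 remove [drhj,xdbq,wncun] add [fkq] -> 6 lines: wna wlq rbuqo cml fkq jge
Hunk 6: at line 1 remove [rbuqo,cml] add [rmark,labp,wqn] -> 7 lines: wna wlq rmark labp wqn fkq jge
Hunk 7: at line 1 remove [wlq] add [lijb] -> 7 lines: wna lijb rmark labp wqn fkq jge
Final line 5: wqn

Answer: wqn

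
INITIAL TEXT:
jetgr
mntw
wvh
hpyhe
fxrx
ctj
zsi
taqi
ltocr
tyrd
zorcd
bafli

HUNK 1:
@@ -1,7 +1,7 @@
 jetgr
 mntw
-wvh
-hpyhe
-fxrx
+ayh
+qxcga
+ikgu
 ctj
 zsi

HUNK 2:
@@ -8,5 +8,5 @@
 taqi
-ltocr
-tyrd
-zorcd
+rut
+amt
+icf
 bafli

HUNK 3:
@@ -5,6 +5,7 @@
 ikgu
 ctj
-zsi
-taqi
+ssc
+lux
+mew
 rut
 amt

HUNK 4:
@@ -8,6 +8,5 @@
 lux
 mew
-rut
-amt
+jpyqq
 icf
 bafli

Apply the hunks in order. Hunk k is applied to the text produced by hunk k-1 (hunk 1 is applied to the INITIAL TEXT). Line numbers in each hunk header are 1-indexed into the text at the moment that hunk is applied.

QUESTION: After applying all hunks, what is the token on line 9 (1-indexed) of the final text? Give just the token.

Hunk 1: at line 1 remove [wvh,hpyhe,fxrx] add [ayh,qxcga,ikgu] -> 12 lines: jetgr mntw ayh qxcga ikgu ctj zsi taqi ltocr tyrd zorcd bafli
Hunk 2: at line 8 remove [ltocr,tyrd,zorcd] add [rut,amt,icf] -> 12 lines: jetgr mntw ayh qxcga ikgu ctj zsi taqi rut amt icf bafli
Hunk 3: at line 5 remove [zsi,taqi] add [ssc,lux,mew] -> 13 lines: jetgr mntw ayh qxcga ikgu ctj ssc lux mew rut amt icf bafli
Hunk 4: at line 8 remove [rut,amt] add [jpyqq] -> 12 lines: jetgr mntw ayh qxcga ikgu ctj ssc lux mew jpyqq icf bafli
Final line 9: mew

Answer: mew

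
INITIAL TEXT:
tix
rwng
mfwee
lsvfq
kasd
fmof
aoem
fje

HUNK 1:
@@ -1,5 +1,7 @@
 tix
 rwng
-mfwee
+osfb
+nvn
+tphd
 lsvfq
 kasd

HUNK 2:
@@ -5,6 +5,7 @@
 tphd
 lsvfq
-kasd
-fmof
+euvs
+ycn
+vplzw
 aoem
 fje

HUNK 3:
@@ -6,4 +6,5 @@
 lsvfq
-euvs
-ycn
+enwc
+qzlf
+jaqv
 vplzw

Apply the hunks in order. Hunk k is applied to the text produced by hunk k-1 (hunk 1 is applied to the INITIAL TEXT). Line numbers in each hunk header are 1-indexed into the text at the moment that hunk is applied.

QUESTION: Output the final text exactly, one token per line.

Answer: tix
rwng
osfb
nvn
tphd
lsvfq
enwc
qzlf
jaqv
vplzw
aoem
fje

Derivation:
Hunk 1: at line 1 remove [mfwee] add [osfb,nvn,tphd] -> 10 lines: tix rwng osfb nvn tphd lsvfq kasd fmof aoem fje
Hunk 2: at line 5 remove [kasd,fmof] add [euvs,ycn,vplzw] -> 11 lines: tix rwng osfb nvn tphd lsvfq euvs ycn vplzw aoem fje
Hunk 3: at line 6 remove [euvs,ycn] add [enwc,qzlf,jaqv] -> 12 lines: tix rwng osfb nvn tphd lsvfq enwc qzlf jaqv vplzw aoem fje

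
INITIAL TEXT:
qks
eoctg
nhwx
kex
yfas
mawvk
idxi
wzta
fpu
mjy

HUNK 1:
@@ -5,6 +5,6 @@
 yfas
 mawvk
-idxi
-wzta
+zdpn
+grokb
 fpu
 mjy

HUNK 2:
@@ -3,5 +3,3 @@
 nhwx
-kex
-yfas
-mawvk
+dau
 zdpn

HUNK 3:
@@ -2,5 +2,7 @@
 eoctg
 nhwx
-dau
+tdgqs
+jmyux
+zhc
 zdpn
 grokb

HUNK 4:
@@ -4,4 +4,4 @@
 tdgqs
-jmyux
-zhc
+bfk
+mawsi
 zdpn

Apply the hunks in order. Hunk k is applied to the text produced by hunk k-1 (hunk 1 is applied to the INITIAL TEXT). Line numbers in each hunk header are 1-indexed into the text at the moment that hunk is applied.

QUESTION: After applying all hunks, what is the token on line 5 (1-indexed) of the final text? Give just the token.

Answer: bfk

Derivation:
Hunk 1: at line 5 remove [idxi,wzta] add [zdpn,grokb] -> 10 lines: qks eoctg nhwx kex yfas mawvk zdpn grokb fpu mjy
Hunk 2: at line 3 remove [kex,yfas,mawvk] add [dau] -> 8 lines: qks eoctg nhwx dau zdpn grokb fpu mjy
Hunk 3: at line 2 remove [dau] add [tdgqs,jmyux,zhc] -> 10 lines: qks eoctg nhwx tdgqs jmyux zhc zdpn grokb fpu mjy
Hunk 4: at line 4 remove [jmyux,zhc] add [bfk,mawsi] -> 10 lines: qks eoctg nhwx tdgqs bfk mawsi zdpn grokb fpu mjy
Final line 5: bfk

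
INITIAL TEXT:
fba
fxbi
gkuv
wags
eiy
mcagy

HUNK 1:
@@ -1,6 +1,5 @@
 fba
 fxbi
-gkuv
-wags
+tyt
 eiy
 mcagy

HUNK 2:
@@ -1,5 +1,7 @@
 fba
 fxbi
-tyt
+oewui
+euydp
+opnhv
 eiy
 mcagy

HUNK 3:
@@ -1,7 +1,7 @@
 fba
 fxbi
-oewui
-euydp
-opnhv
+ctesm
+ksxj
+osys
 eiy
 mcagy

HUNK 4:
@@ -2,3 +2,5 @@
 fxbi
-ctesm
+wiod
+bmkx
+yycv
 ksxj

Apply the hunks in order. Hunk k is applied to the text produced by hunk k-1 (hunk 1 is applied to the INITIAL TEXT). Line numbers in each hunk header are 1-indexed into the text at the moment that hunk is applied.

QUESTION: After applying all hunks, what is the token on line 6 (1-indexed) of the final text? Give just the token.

Answer: ksxj

Derivation:
Hunk 1: at line 1 remove [gkuv,wags] add [tyt] -> 5 lines: fba fxbi tyt eiy mcagy
Hunk 2: at line 1 remove [tyt] add [oewui,euydp,opnhv] -> 7 lines: fba fxbi oewui euydp opnhv eiy mcagy
Hunk 3: at line 1 remove [oewui,euydp,opnhv] add [ctesm,ksxj,osys] -> 7 lines: fba fxbi ctesm ksxj osys eiy mcagy
Hunk 4: at line 2 remove [ctesm] add [wiod,bmkx,yycv] -> 9 lines: fba fxbi wiod bmkx yycv ksxj osys eiy mcagy
Final line 6: ksxj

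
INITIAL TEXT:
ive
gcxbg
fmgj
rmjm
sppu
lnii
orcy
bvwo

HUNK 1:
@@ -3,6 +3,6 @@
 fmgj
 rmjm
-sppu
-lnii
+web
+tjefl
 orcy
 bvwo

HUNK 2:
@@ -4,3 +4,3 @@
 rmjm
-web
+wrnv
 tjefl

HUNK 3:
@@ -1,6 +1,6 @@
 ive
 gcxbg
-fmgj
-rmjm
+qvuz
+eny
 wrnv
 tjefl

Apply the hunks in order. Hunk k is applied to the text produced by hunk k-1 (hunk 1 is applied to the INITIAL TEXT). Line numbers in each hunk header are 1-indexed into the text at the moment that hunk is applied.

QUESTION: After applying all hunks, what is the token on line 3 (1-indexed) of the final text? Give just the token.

Answer: qvuz

Derivation:
Hunk 1: at line 3 remove [sppu,lnii] add [web,tjefl] -> 8 lines: ive gcxbg fmgj rmjm web tjefl orcy bvwo
Hunk 2: at line 4 remove [web] add [wrnv] -> 8 lines: ive gcxbg fmgj rmjm wrnv tjefl orcy bvwo
Hunk 3: at line 1 remove [fmgj,rmjm] add [qvuz,eny] -> 8 lines: ive gcxbg qvuz eny wrnv tjefl orcy bvwo
Final line 3: qvuz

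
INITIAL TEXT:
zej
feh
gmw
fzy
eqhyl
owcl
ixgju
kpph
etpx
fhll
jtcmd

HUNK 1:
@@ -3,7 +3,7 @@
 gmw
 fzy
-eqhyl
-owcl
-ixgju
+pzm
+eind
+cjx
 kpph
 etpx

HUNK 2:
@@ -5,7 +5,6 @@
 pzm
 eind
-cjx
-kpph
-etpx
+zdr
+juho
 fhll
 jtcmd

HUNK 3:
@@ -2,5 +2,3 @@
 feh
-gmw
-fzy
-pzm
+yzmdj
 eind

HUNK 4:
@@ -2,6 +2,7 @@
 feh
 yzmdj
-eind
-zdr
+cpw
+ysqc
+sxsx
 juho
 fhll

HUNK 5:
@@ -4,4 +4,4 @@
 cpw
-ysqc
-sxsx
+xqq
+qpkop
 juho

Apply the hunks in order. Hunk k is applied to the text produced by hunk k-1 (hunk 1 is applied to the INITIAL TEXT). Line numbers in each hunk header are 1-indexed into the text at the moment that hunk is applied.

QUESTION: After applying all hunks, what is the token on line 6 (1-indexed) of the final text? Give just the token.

Hunk 1: at line 3 remove [eqhyl,owcl,ixgju] add [pzm,eind,cjx] -> 11 lines: zej feh gmw fzy pzm eind cjx kpph etpx fhll jtcmd
Hunk 2: at line 5 remove [cjx,kpph,etpx] add [zdr,juho] -> 10 lines: zej feh gmw fzy pzm eind zdr juho fhll jtcmd
Hunk 3: at line 2 remove [gmw,fzy,pzm] add [yzmdj] -> 8 lines: zej feh yzmdj eind zdr juho fhll jtcmd
Hunk 4: at line 2 remove [eind,zdr] add [cpw,ysqc,sxsx] -> 9 lines: zej feh yzmdj cpw ysqc sxsx juho fhll jtcmd
Hunk 5: at line 4 remove [ysqc,sxsx] add [xqq,qpkop] -> 9 lines: zej feh yzmdj cpw xqq qpkop juho fhll jtcmd
Final line 6: qpkop

Answer: qpkop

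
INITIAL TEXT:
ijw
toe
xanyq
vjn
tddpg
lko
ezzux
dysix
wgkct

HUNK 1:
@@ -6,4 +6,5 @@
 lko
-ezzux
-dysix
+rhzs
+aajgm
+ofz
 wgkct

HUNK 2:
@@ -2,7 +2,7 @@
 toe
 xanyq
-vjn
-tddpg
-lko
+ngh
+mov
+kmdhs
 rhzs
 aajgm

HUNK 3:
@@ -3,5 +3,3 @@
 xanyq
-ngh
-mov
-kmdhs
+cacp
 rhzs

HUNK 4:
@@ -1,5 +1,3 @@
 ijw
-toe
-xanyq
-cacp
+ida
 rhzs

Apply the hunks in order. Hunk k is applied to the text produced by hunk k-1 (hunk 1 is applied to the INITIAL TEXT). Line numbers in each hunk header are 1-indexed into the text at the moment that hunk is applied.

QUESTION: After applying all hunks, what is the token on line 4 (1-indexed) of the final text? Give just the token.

Hunk 1: at line 6 remove [ezzux,dysix] add [rhzs,aajgm,ofz] -> 10 lines: ijw toe xanyq vjn tddpg lko rhzs aajgm ofz wgkct
Hunk 2: at line 2 remove [vjn,tddpg,lko] add [ngh,mov,kmdhs] -> 10 lines: ijw toe xanyq ngh mov kmdhs rhzs aajgm ofz wgkct
Hunk 3: at line 3 remove [ngh,mov,kmdhs] add [cacp] -> 8 lines: ijw toe xanyq cacp rhzs aajgm ofz wgkct
Hunk 4: at line 1 remove [toe,xanyq,cacp] add [ida] -> 6 lines: ijw ida rhzs aajgm ofz wgkct
Final line 4: aajgm

Answer: aajgm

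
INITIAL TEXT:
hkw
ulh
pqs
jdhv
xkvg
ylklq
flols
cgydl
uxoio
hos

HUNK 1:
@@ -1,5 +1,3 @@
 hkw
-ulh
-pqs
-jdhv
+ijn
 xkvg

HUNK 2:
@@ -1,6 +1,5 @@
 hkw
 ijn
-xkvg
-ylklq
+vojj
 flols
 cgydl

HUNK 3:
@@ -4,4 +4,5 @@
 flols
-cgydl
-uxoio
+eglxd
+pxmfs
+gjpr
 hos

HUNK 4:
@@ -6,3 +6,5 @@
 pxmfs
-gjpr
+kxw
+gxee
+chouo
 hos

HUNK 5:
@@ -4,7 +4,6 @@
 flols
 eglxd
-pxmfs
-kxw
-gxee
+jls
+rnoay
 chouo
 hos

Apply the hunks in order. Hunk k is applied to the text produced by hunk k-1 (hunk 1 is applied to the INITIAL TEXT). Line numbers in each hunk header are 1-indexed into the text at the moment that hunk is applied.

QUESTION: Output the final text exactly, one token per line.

Hunk 1: at line 1 remove [ulh,pqs,jdhv] add [ijn] -> 8 lines: hkw ijn xkvg ylklq flols cgydl uxoio hos
Hunk 2: at line 1 remove [xkvg,ylklq] add [vojj] -> 7 lines: hkw ijn vojj flols cgydl uxoio hos
Hunk 3: at line 4 remove [cgydl,uxoio] add [eglxd,pxmfs,gjpr] -> 8 lines: hkw ijn vojj flols eglxd pxmfs gjpr hos
Hunk 4: at line 6 remove [gjpr] add [kxw,gxee,chouo] -> 10 lines: hkw ijn vojj flols eglxd pxmfs kxw gxee chouo hos
Hunk 5: at line 4 remove [pxmfs,kxw,gxee] add [jls,rnoay] -> 9 lines: hkw ijn vojj flols eglxd jls rnoay chouo hos

Answer: hkw
ijn
vojj
flols
eglxd
jls
rnoay
chouo
hos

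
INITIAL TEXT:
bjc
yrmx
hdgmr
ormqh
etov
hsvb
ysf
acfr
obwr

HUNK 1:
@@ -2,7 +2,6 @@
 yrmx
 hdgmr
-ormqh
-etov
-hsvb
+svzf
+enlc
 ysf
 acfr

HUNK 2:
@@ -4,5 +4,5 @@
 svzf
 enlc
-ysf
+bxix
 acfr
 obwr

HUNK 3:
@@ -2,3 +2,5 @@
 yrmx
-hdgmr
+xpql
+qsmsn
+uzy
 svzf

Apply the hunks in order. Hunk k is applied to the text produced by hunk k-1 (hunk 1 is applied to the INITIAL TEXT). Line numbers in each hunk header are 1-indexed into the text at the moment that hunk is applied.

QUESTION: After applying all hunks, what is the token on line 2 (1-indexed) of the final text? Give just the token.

Answer: yrmx

Derivation:
Hunk 1: at line 2 remove [ormqh,etov,hsvb] add [svzf,enlc] -> 8 lines: bjc yrmx hdgmr svzf enlc ysf acfr obwr
Hunk 2: at line 4 remove [ysf] add [bxix] -> 8 lines: bjc yrmx hdgmr svzf enlc bxix acfr obwr
Hunk 3: at line 2 remove [hdgmr] add [xpql,qsmsn,uzy] -> 10 lines: bjc yrmx xpql qsmsn uzy svzf enlc bxix acfr obwr
Final line 2: yrmx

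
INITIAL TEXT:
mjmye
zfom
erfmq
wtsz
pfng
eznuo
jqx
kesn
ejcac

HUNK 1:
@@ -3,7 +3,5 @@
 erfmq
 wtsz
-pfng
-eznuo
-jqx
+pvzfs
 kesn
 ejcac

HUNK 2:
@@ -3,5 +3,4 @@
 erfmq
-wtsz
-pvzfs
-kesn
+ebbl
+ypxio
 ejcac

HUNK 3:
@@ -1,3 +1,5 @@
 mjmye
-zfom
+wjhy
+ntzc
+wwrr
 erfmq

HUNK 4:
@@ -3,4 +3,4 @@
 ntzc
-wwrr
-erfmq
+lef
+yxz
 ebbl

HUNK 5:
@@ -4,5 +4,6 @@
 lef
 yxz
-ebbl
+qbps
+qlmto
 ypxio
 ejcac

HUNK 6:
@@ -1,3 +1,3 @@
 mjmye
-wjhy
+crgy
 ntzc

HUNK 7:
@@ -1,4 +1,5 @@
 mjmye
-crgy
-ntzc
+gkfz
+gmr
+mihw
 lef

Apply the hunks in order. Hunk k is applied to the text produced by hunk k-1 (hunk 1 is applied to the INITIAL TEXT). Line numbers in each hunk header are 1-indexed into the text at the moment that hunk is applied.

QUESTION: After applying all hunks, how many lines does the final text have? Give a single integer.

Hunk 1: at line 3 remove [pfng,eznuo,jqx] add [pvzfs] -> 7 lines: mjmye zfom erfmq wtsz pvzfs kesn ejcac
Hunk 2: at line 3 remove [wtsz,pvzfs,kesn] add [ebbl,ypxio] -> 6 lines: mjmye zfom erfmq ebbl ypxio ejcac
Hunk 3: at line 1 remove [zfom] add [wjhy,ntzc,wwrr] -> 8 lines: mjmye wjhy ntzc wwrr erfmq ebbl ypxio ejcac
Hunk 4: at line 3 remove [wwrr,erfmq] add [lef,yxz] -> 8 lines: mjmye wjhy ntzc lef yxz ebbl ypxio ejcac
Hunk 5: at line 4 remove [ebbl] add [qbps,qlmto] -> 9 lines: mjmye wjhy ntzc lef yxz qbps qlmto ypxio ejcac
Hunk 6: at line 1 remove [wjhy] add [crgy] -> 9 lines: mjmye crgy ntzc lef yxz qbps qlmto ypxio ejcac
Hunk 7: at line 1 remove [crgy,ntzc] add [gkfz,gmr,mihw] -> 10 lines: mjmye gkfz gmr mihw lef yxz qbps qlmto ypxio ejcac
Final line count: 10

Answer: 10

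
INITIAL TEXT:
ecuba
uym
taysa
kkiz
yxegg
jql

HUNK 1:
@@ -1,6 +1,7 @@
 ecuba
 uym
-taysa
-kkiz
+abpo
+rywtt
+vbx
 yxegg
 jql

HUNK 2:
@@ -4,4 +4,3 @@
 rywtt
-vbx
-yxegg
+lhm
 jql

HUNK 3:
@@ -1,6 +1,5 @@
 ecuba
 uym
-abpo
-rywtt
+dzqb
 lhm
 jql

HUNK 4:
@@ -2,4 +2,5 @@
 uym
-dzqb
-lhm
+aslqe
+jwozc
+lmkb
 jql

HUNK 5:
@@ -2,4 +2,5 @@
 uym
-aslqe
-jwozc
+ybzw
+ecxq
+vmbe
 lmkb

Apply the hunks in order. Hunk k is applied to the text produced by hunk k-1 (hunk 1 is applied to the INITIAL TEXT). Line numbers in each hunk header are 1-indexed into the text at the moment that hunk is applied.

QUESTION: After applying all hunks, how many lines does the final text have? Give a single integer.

Answer: 7

Derivation:
Hunk 1: at line 1 remove [taysa,kkiz] add [abpo,rywtt,vbx] -> 7 lines: ecuba uym abpo rywtt vbx yxegg jql
Hunk 2: at line 4 remove [vbx,yxegg] add [lhm] -> 6 lines: ecuba uym abpo rywtt lhm jql
Hunk 3: at line 1 remove [abpo,rywtt] add [dzqb] -> 5 lines: ecuba uym dzqb lhm jql
Hunk 4: at line 2 remove [dzqb,lhm] add [aslqe,jwozc,lmkb] -> 6 lines: ecuba uym aslqe jwozc lmkb jql
Hunk 5: at line 2 remove [aslqe,jwozc] add [ybzw,ecxq,vmbe] -> 7 lines: ecuba uym ybzw ecxq vmbe lmkb jql
Final line count: 7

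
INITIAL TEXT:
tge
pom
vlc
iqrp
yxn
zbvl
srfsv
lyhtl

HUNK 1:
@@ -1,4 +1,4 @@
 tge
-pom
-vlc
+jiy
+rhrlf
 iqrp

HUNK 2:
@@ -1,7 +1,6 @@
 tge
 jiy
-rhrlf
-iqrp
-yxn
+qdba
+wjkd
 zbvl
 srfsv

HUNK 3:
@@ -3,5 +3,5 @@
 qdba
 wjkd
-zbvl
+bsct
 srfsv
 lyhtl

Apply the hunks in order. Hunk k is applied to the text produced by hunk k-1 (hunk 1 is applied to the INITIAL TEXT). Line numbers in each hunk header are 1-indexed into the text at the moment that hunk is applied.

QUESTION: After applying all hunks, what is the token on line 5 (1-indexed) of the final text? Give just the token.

Hunk 1: at line 1 remove [pom,vlc] add [jiy,rhrlf] -> 8 lines: tge jiy rhrlf iqrp yxn zbvl srfsv lyhtl
Hunk 2: at line 1 remove [rhrlf,iqrp,yxn] add [qdba,wjkd] -> 7 lines: tge jiy qdba wjkd zbvl srfsv lyhtl
Hunk 3: at line 3 remove [zbvl] add [bsct] -> 7 lines: tge jiy qdba wjkd bsct srfsv lyhtl
Final line 5: bsct

Answer: bsct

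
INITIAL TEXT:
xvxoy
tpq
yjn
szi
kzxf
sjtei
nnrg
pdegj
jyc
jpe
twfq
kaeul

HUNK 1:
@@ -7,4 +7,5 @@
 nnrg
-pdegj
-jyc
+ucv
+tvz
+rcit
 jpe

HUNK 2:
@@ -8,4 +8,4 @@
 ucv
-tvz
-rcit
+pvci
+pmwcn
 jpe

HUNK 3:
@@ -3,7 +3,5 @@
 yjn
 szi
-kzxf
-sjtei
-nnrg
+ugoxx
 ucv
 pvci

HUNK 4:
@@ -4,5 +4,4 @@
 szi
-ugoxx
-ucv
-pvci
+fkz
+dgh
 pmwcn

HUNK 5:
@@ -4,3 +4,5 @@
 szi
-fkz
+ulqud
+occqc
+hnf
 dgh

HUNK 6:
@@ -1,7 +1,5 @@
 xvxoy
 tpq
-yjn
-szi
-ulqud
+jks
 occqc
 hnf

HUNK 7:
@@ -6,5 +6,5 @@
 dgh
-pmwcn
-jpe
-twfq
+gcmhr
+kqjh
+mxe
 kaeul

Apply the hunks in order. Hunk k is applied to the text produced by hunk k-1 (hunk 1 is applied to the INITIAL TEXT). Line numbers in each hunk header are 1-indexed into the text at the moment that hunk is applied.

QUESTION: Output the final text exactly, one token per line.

Hunk 1: at line 7 remove [pdegj,jyc] add [ucv,tvz,rcit] -> 13 lines: xvxoy tpq yjn szi kzxf sjtei nnrg ucv tvz rcit jpe twfq kaeul
Hunk 2: at line 8 remove [tvz,rcit] add [pvci,pmwcn] -> 13 lines: xvxoy tpq yjn szi kzxf sjtei nnrg ucv pvci pmwcn jpe twfq kaeul
Hunk 3: at line 3 remove [kzxf,sjtei,nnrg] add [ugoxx] -> 11 lines: xvxoy tpq yjn szi ugoxx ucv pvci pmwcn jpe twfq kaeul
Hunk 4: at line 4 remove [ugoxx,ucv,pvci] add [fkz,dgh] -> 10 lines: xvxoy tpq yjn szi fkz dgh pmwcn jpe twfq kaeul
Hunk 5: at line 4 remove [fkz] add [ulqud,occqc,hnf] -> 12 lines: xvxoy tpq yjn szi ulqud occqc hnf dgh pmwcn jpe twfq kaeul
Hunk 6: at line 1 remove [yjn,szi,ulqud] add [jks] -> 10 lines: xvxoy tpq jks occqc hnf dgh pmwcn jpe twfq kaeul
Hunk 7: at line 6 remove [pmwcn,jpe,twfq] add [gcmhr,kqjh,mxe] -> 10 lines: xvxoy tpq jks occqc hnf dgh gcmhr kqjh mxe kaeul

Answer: xvxoy
tpq
jks
occqc
hnf
dgh
gcmhr
kqjh
mxe
kaeul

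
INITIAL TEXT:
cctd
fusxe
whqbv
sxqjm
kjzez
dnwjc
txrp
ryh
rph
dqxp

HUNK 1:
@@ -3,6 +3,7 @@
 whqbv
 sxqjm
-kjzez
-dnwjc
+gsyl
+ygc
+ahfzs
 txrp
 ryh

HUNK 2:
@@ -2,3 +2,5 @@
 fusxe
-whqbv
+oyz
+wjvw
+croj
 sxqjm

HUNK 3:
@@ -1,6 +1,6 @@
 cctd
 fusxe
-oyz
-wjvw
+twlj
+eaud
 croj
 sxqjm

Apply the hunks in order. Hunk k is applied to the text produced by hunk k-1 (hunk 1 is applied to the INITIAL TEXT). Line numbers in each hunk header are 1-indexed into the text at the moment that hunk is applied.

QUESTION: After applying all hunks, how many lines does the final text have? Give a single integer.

Hunk 1: at line 3 remove [kjzez,dnwjc] add [gsyl,ygc,ahfzs] -> 11 lines: cctd fusxe whqbv sxqjm gsyl ygc ahfzs txrp ryh rph dqxp
Hunk 2: at line 2 remove [whqbv] add [oyz,wjvw,croj] -> 13 lines: cctd fusxe oyz wjvw croj sxqjm gsyl ygc ahfzs txrp ryh rph dqxp
Hunk 3: at line 1 remove [oyz,wjvw] add [twlj,eaud] -> 13 lines: cctd fusxe twlj eaud croj sxqjm gsyl ygc ahfzs txrp ryh rph dqxp
Final line count: 13

Answer: 13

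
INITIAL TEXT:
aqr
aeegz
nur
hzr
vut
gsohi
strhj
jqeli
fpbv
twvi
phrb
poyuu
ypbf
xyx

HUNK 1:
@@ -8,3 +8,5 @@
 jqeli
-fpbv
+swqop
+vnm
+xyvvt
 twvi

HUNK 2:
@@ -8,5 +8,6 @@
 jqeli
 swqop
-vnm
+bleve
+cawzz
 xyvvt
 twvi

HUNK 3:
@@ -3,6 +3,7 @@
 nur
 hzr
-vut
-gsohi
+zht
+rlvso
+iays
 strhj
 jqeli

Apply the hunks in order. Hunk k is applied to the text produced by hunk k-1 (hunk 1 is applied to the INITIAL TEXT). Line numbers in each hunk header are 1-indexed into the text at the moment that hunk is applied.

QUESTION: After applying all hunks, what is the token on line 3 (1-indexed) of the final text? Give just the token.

Hunk 1: at line 8 remove [fpbv] add [swqop,vnm,xyvvt] -> 16 lines: aqr aeegz nur hzr vut gsohi strhj jqeli swqop vnm xyvvt twvi phrb poyuu ypbf xyx
Hunk 2: at line 8 remove [vnm] add [bleve,cawzz] -> 17 lines: aqr aeegz nur hzr vut gsohi strhj jqeli swqop bleve cawzz xyvvt twvi phrb poyuu ypbf xyx
Hunk 3: at line 3 remove [vut,gsohi] add [zht,rlvso,iays] -> 18 lines: aqr aeegz nur hzr zht rlvso iays strhj jqeli swqop bleve cawzz xyvvt twvi phrb poyuu ypbf xyx
Final line 3: nur

Answer: nur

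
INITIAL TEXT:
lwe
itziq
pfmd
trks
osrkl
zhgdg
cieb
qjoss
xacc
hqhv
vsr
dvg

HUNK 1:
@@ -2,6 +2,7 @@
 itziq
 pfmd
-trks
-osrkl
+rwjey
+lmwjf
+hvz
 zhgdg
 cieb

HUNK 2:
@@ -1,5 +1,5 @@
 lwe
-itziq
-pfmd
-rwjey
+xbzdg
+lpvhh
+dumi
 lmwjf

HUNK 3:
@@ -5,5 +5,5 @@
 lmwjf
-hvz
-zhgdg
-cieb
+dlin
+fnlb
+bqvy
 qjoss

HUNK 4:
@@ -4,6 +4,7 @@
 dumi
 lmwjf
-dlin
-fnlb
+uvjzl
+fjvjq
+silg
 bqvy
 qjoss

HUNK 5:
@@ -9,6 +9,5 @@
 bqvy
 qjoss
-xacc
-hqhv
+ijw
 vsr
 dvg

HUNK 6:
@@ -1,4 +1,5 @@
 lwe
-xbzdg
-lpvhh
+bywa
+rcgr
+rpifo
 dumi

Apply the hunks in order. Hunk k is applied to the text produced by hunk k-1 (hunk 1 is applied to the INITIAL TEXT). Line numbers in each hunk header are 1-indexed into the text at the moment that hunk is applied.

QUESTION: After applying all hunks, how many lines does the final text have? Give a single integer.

Answer: 14

Derivation:
Hunk 1: at line 2 remove [trks,osrkl] add [rwjey,lmwjf,hvz] -> 13 lines: lwe itziq pfmd rwjey lmwjf hvz zhgdg cieb qjoss xacc hqhv vsr dvg
Hunk 2: at line 1 remove [itziq,pfmd,rwjey] add [xbzdg,lpvhh,dumi] -> 13 lines: lwe xbzdg lpvhh dumi lmwjf hvz zhgdg cieb qjoss xacc hqhv vsr dvg
Hunk 3: at line 5 remove [hvz,zhgdg,cieb] add [dlin,fnlb,bqvy] -> 13 lines: lwe xbzdg lpvhh dumi lmwjf dlin fnlb bqvy qjoss xacc hqhv vsr dvg
Hunk 4: at line 4 remove [dlin,fnlb] add [uvjzl,fjvjq,silg] -> 14 lines: lwe xbzdg lpvhh dumi lmwjf uvjzl fjvjq silg bqvy qjoss xacc hqhv vsr dvg
Hunk 5: at line 9 remove [xacc,hqhv] add [ijw] -> 13 lines: lwe xbzdg lpvhh dumi lmwjf uvjzl fjvjq silg bqvy qjoss ijw vsr dvg
Hunk 6: at line 1 remove [xbzdg,lpvhh] add [bywa,rcgr,rpifo] -> 14 lines: lwe bywa rcgr rpifo dumi lmwjf uvjzl fjvjq silg bqvy qjoss ijw vsr dvg
Final line count: 14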